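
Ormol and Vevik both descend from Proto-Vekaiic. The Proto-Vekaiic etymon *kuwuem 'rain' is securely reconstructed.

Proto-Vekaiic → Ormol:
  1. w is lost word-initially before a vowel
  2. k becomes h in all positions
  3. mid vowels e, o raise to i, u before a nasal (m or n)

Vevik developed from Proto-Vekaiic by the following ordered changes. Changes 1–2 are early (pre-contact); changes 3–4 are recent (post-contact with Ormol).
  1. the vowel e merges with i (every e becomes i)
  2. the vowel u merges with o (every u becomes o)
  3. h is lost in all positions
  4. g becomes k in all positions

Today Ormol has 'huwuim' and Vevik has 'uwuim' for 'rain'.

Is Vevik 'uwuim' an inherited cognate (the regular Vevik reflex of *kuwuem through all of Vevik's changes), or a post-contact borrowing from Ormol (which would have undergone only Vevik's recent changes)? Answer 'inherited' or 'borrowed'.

If inherited, *kuwuem would pass through all of Vevik's changes:
Vevik: *kuwuem > kuwuim > kowoim  (by vowel merger, vowel merger)
If borrowed from Ormol 'huwuim' after the early changes, it would undergo only the recent ones:
  rule 3 (h-loss): huwuim → uwuim
  rule 4 (unconditioned shift): no change (uwuim)
  ⇒ as a loan: uwuim
Vevik 'uwuim' matches the loan outcome 'uwuim', not the inherited 'kowoim' — it skipped the early Vevik changes, so it was borrowed from Ormol.

borrowed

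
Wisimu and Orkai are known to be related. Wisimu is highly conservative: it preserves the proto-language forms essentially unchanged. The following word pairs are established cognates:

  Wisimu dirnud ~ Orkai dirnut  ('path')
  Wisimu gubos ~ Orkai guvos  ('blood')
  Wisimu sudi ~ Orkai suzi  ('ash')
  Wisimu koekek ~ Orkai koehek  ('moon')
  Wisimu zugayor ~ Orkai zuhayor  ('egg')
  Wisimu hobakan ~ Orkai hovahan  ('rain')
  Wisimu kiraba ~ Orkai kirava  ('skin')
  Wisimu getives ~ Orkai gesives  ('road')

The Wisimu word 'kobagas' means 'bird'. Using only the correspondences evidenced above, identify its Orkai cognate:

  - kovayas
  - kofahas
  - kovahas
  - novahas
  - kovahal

kovahas

hobakan ~ hovahan, kiraba ~ kirava — Wisimu b corresponds to Orkai v between vowels (before a back vowel).
zugayor ~ zuhayor — Wisimu g corresponds to Orkai h between vowels (before a back vowel).
Applying these to Wisimu 'kobagas':
  kobagas → kovagas   (b→v between vowels (before a back vowel))
  kovagas → kovahas   (g→h between vowels (before a back vowel))
So the Orkai cognate is 'kovahas'.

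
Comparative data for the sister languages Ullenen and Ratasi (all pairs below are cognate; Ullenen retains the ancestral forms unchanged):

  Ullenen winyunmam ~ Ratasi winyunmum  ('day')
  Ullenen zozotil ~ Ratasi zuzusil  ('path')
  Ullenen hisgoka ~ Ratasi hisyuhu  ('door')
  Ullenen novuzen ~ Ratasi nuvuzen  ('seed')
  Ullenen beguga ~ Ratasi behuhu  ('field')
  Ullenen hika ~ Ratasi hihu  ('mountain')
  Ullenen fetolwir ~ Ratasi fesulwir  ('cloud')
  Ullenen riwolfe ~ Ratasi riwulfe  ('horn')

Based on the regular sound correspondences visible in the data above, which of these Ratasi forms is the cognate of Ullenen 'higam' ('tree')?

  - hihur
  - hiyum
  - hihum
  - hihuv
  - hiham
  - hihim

hihum

beguga ~ behuhu — Ullenen g corresponds to Ratasi h between vowels (before a back vowel).
winyunmam ~ winyunmum — Ullenen a corresponds to Ratasi u after a consonant, before a nasal.
Applying these to Ullenen 'higam':
  higam → hiham   (g→h between vowels (before a back vowel))
  hiham → hihum   (a→u after a consonant, before a nasal)
So the Ratasi cognate is 'hihum'.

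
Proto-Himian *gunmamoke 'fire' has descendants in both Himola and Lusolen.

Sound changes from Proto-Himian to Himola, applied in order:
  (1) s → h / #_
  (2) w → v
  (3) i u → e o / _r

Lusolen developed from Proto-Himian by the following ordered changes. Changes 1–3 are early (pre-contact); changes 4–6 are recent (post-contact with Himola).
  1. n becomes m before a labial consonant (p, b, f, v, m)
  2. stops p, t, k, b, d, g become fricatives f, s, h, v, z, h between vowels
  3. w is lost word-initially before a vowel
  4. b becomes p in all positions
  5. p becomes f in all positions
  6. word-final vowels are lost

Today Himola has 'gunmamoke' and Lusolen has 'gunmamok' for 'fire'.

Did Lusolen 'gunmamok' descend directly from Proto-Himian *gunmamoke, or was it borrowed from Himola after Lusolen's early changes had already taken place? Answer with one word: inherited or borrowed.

If inherited, *gunmamoke would pass through all of Lusolen's changes:
Lusolen: start from *gunmamoke.
  rule 1 (nasal place assimilation): gunmamoke → gummamoke
  rule 2 (intervocalic lenition): gummamoke → gummamohe
  rule 3: no change — gummamohe
  rule 4: no change — gummamohe
  rule 5: no change — gummamohe
  rule 6 (apocope): gummamohe → gummamoh
  ⇒ Lusolen gummamoh
If borrowed from Himola 'gunmamoke' after the early changes, it would undergo only the recent ones:
  rule 4 (unconditioned shift): no change (gunmamoke)
  rule 5 (unconditioned shift): no change (gunmamoke)
  rule 6 (apocope): gunmamoke → gunmamok
  ⇒ as a loan: gunmamok
Lusolen 'gunmamok' matches the loan outcome 'gunmamok', not the inherited 'gummamoh' — it skipped the early Lusolen changes, so it was borrowed from Himola.

borrowed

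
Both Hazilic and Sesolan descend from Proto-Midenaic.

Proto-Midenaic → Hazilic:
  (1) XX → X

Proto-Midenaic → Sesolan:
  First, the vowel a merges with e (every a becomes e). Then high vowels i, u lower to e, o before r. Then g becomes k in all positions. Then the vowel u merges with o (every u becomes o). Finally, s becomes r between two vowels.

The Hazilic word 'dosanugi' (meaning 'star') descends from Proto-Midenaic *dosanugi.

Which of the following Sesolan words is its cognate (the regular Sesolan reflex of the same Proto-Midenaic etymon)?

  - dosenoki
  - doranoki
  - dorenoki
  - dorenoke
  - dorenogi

Sesolan: *dosanugi
  dosanugi → dosenugi   [vowel merger]
  dosenugi (rule 2 does not apply)
  dosenugi → dosenuki   [unconditioned shift]
  dosenuki → dosenoki   [vowel merger]
  dosenoki → dorenoki   [rhotacism]
  giving Sesolan dorenoki.
Among the options, 'dorenoki' alone shows every Sesolan change applied in order.

dorenoki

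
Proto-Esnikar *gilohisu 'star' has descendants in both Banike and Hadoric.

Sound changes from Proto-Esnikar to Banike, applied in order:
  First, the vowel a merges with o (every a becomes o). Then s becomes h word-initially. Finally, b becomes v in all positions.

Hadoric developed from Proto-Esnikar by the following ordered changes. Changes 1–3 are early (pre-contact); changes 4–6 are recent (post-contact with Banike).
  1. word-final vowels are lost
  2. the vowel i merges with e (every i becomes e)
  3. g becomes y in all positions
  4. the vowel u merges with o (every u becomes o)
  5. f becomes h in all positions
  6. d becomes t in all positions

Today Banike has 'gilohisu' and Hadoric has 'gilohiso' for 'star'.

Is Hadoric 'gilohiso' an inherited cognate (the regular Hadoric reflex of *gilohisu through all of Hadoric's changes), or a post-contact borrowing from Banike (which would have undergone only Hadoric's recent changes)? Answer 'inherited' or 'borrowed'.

borrowed

If inherited, *gilohisu would pass through all of Hadoric's changes:
Hadoric: *gilohisu > gilohis > gelohes > yelohes  (by apocope, vowel merger, unconditioned shift)
If borrowed from Banike 'gilohisu' after the early changes, it would undergo only the recent ones:
  rule 4 (vowel merger): gilohisu → gilohiso
  rule 5 (unconditioned shift): no change (gilohiso)
  rule 6 (unconditioned shift): no change (gilohiso)
  ⇒ as a loan: gilohiso
Hadoric 'gilohiso' matches the loan outcome 'gilohiso', not the inherited 'yelohes' — it skipped the early Hadoric changes, so it was borrowed from Banike.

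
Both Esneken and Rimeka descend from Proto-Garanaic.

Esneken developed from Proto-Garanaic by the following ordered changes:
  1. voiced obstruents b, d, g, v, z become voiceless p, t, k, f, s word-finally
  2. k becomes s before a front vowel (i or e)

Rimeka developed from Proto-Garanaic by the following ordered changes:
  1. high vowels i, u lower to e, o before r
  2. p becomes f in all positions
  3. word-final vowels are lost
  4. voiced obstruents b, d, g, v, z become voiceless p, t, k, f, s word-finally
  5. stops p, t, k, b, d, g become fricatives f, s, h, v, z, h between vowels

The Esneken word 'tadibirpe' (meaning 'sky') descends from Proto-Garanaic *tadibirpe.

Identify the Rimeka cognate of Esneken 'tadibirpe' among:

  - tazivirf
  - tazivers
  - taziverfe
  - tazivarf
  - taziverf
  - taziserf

Rimeka: *tadibirpe > tadiberpe > tadiberfe > tadiberf > taziverf  (by pre-rhotic lowering, unconditioned shift, apocope, intervocalic lenition)
Only 'taziverf' matches the regular Rimeka development of *tadibirpe.

taziverf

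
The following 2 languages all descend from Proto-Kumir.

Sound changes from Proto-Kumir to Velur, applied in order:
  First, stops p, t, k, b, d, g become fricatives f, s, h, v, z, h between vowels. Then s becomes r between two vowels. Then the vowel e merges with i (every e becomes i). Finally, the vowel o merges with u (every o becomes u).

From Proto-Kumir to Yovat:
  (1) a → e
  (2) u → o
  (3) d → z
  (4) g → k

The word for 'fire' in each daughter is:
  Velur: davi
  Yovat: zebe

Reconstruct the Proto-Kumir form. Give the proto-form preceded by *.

*dabe

Position 2: Velur has a, Yovat has e. Velur preserves a here (none of its changes turn any other segment into a), so the proto-segment is *a.
Position 4: Velur has i, Yovat has e. Taking the neighbouring segments as reconstructed: Velur i could go back to *e or *i; Yovat e could go back to *a or *e — the one source consistent with every daughter is *e.
Position 3: Velur has v, Yovat has b. Yovat preserves b here (none of its changes turn any other segment into b), so the proto-segment is *b.
This points to *dabe. Verify forward in each daughter:
Velur: start from *dabe.
  rule 1 (intervocalic lenition): dabe → dave
  rule 2: no change — dave
  rule 3 (vowel merger): dave → davi
  rule 4: no change — davi
  ⇒ Velur davi
Yovat: start from *dabe.
  rule 1 (vowel merger): dabe → debe
  rule 2: no change — debe
  rule 3 (unconditioned shift): debe → zebe
  rule 4: no change — zebe
  ⇒ Yovat zebe
*dabe is the unique common source.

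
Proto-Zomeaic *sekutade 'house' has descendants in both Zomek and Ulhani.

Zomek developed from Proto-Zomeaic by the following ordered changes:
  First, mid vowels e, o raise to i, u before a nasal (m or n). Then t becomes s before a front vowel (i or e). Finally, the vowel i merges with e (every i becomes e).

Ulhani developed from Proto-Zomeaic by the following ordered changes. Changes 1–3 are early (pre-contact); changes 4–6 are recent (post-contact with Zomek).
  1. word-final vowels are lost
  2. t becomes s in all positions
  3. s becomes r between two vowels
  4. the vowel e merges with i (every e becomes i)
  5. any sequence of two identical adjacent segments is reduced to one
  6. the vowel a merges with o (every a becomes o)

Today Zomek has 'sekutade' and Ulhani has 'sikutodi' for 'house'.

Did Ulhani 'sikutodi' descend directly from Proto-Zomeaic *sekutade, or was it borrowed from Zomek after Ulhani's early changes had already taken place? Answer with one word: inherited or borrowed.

borrowed

If inherited, *sekutade would pass through all of Ulhani's changes:
Ulhani: *sekutade
  sekutade → sekutad   [apocope]
  sekutad → sekusad   [unconditioned shift]
  sekusad → sekurad   [rhotacism]
  sekurad → sikurad   [vowel merger]
  sikurad (rule 5 does not apply)
  sikurad → sikurod   [vowel merger]
  giving Ulhani sikurod.
If borrowed from Zomek 'sekutade' after the early changes, it would undergo only the recent ones:
  rule 4 (vowel merger): sekutade → sikutadi
  rule 5 (degemination): no change (sikutadi)
  rule 6 (vowel merger): sikutadi → sikutodi
  ⇒ as a loan: sikutodi
Ulhani 'sikutodi' matches the loan outcome 'sikutodi', not the inherited 'sikurod' — it skipped the early Ulhani changes, so it was borrowed from Zomek.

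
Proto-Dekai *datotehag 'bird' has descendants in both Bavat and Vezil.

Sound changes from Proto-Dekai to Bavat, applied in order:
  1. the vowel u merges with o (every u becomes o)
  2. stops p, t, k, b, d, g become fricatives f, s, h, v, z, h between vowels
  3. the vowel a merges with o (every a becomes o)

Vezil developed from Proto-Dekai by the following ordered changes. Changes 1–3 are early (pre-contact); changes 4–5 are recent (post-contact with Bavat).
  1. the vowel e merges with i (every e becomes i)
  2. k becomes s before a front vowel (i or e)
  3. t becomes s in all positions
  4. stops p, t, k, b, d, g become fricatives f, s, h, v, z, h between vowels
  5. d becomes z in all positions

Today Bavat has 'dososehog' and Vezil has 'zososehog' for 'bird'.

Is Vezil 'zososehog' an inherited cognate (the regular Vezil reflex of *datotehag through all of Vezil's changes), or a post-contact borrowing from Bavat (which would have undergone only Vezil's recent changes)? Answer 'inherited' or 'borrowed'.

borrowed

If inherited, *datotehag would pass through all of Vezil's changes:
Vezil: *datotehag
  datotehag → datotihag   [vowel merger]
  datotihag (rule 2 does not apply)
  datotihag → dasosihag   [unconditioned shift]
  dasosihag (rule 4 does not apply)
  dasosihag → zasosihag   [unconditioned shift]
  giving Vezil zasosihag.
If borrowed from Bavat 'dososehog' after the early changes, it would undergo only the recent ones:
  rule 4 (intervocalic lenition): no change (dososehog)
  rule 5 (unconditioned shift): dososehog → zososehog
  ⇒ as a loan: zososehog
Vezil 'zososehog' matches the loan outcome 'zososehog', not the inherited 'zasosihag' — it skipped the early Vezil changes, so it was borrowed from Bavat.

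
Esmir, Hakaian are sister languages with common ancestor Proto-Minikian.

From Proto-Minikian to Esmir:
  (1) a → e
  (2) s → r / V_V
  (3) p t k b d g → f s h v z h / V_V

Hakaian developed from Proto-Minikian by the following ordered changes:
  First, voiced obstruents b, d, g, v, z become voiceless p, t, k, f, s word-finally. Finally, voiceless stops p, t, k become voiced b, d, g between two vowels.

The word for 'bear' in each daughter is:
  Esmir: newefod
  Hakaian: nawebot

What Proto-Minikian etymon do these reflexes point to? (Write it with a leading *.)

Position 2: Esmir has e, Hakaian has a. Hakaian preserves a here (none of its changes turn any other segment into a), so the proto-segment is *a.
Position 5: Esmir has f, Hakaian has b. Taking the neighbouring segments as reconstructed: Esmir f could go back to *p or *f; Hakaian b could go back to *p or *b — the one source consistent with every daughter is *p.
Position 7: Esmir has d, Hakaian has t. Esmir preserves d here (none of its changes turn any other segment into d), so the proto-segment is *d.
The remaining positions agree across the daughters. Check the candidate against every language:
Esmir: *nawepod > newepod > newefod  (by vowel merger, intervocalic lenition)
Hakaian: *nawepod
  nawepod → nawepot   [final devoicing]
  nawepot → nawebot   [intervocalic voicing]
  giving Hakaian nawebot.
No other proto-form is consistent with every reflex, so the reconstruction is *nawepod.

*nawepod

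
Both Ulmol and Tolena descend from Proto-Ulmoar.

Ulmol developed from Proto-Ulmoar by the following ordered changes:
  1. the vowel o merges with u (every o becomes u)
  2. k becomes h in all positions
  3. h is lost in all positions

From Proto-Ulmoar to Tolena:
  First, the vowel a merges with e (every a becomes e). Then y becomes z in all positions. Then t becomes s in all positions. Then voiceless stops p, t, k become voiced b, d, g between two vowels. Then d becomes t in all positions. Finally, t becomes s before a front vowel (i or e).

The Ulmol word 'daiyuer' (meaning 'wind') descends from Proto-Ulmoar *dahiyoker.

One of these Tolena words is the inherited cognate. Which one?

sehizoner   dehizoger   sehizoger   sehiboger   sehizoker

Tolena: *dahiyoker
  dahiyoker → dehiyoker   [vowel merger]
  dehiyoker → dehizoker   [unconditioned shift]
  dehizoker (rule 3 does not apply)
  dehizoker → dehizoger   [intervocalic voicing]
  dehizoger → tehizoger   [unconditioned shift]
  tehizoger → sehizoger   [palatalisation]
  giving Tolena sehizoger.
Among the options, 'sehizoger' alone shows every Tolena change applied in order.

sehizoger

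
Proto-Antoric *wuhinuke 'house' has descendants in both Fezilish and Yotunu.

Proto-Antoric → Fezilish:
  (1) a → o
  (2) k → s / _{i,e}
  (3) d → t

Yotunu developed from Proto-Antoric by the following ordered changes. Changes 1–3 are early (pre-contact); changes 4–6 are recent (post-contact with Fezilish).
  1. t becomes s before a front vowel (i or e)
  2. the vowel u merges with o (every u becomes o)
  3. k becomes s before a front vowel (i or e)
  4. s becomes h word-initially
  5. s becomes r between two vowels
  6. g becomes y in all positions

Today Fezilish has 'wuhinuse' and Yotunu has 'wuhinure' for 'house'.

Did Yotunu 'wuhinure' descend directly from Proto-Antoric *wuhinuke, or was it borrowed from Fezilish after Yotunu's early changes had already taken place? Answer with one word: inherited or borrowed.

borrowed

If inherited, *wuhinuke would pass through all of Yotunu's changes:
Yotunu: *wuhinuke
  wuhinuke (rule 1 does not apply)
  wuhinuke → wohinoke   [vowel merger]
  wohinoke → wohinose   [palatalisation]
  wohinose (rule 4 does not apply)
  wohinose → wohinore   [rhotacism]
  wohinore (rule 6 does not apply)
  giving Yotunu wohinore.
If borrowed from Fezilish 'wuhinuse' after the early changes, it would undergo only the recent ones:
  rule 4 (debuccalisation): no change (wuhinuse)
  rule 5 (rhotacism): wuhinuse → wuhinure
  rule 6 (unconditioned shift): no change (wuhinure)
  ⇒ as a loan: wuhinure
Yotunu 'wuhinure' matches the loan outcome 'wuhinure', not the inherited 'wohinore' — it skipped the early Yotunu changes, so it was borrowed from Fezilish.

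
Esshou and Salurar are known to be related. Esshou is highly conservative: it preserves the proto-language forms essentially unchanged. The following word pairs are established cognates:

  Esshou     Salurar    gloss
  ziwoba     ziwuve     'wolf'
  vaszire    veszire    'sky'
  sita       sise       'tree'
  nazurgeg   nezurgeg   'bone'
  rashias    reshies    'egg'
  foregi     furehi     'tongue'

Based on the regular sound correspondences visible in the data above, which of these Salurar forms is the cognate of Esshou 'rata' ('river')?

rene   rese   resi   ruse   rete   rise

rese

vaszire ~ veszire, nazurgeg ~ nezurgeg — Esshou a corresponds to Salurar e after a consonant, before a consonant other than r, m, n, p, b, f, v.
sita ~ sise — Esshou t corresponds to Salurar s between vowels (before a back vowel).
ziwoba ~ ziwuve, sita ~ sise — Esshou a corresponds to Salurar e word-finally.
Applying these to Esshou 'rata':
  rata → reta   (a→e after a consonant, before a consonant other than r, m, n, p, b, f, v)
  reta → resa   (t→s between vowels (before a back vowel))
  resa → rese   (a→e word-finally)
So the Salurar cognate is 'rese'.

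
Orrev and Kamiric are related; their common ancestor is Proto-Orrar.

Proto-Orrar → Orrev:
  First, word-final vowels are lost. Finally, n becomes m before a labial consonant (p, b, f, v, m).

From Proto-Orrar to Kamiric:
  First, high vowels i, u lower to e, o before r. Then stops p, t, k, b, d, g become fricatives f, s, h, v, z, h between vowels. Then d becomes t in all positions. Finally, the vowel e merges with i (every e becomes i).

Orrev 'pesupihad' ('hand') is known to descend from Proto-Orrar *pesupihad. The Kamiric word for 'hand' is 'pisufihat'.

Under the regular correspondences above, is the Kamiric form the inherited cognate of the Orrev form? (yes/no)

Derive the expected Kamiric reflex of *pesupihad:
Kamiric: start from *pesupihad.
  rule 1: no change — pesupihad
  rule 2 (intervocalic lenition): pesupihad → pesufihad
  rule 3 (unconditioned shift): pesufihad → pesufihat
  rule 4 (vowel merger): pesufihat → pisufihat
  ⇒ Kamiric pisufihat
Kamiric 'pisufihat' matches the regular reflex exactly, so the pair is cognate.

yes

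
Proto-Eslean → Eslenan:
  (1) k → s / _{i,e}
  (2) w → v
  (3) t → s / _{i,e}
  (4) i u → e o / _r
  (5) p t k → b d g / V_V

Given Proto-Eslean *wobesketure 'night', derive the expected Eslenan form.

vobessedore

Eslenan: *wobesketure > wobesseture > vobesseture > vobessetore > vobessedore  (by palatalisation, unconditioned shift, pre-rhotic lowering, intervocalic voicing)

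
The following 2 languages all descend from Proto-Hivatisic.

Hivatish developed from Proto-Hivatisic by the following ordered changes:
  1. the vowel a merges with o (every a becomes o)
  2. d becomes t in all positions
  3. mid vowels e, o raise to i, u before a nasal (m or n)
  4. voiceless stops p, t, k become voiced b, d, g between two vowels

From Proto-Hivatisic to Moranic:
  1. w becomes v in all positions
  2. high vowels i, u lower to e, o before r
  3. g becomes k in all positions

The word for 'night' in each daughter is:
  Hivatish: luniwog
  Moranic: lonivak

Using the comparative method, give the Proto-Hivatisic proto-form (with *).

Position 2: Hivatish has u, Moranic has o. Taking the neighbouring segments as reconstructed: Hivatish u could go back to *a or *o or *u; Moranic o can only go back to *o — the one source consistent with every daughter is *o.
Position 5: Hivatish has w, Moranic has v. Hivatish preserves w here (none of its changes turn any other segment into w), so the proto-segment is *w.
Position 7: Hivatish has g, Moranic has k. Taking the neighbouring segments as reconstructed: Hivatish g can only go back to *g; Moranic k could go back to *k or *g — the one source consistent with every daughter is *g.
Verify the candidate proto-form against each daughter:
Hivatish: *loniwag > loniwog > luniwog  (by vowel merger, pre-nasal raising)
Moranic: start from *loniwag.
  rule 1 (unconditioned shift): loniwag → lonivag
  rule 2: no change — lonivag
  rule 3 (unconditioned shift): lonivag → lonivak
  ⇒ Moranic lonivak
*loniwag is the unique common source.

*loniwag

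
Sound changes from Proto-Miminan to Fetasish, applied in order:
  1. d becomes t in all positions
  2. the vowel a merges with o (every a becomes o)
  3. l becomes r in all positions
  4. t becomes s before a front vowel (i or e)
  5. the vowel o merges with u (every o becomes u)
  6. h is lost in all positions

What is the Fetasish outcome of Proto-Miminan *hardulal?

urturur

Fetasish: *hardulal > hartulal > hortulol > horturor > hurturur > urturur  (by unconditioned shift, vowel merger, unconditioned shift, vowel merger, h-loss)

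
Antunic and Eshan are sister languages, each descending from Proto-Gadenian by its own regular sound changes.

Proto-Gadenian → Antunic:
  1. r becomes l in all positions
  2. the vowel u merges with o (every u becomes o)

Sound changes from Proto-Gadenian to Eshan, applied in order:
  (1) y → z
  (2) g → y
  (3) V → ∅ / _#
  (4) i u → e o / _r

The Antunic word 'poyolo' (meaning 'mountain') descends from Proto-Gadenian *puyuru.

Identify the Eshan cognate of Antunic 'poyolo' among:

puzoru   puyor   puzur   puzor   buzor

puzor

Eshan: *puyuru > puzuru > puzur > puzor  (by unconditioned shift, apocope, pre-rhotic lowering)
Only 'puzor' matches the regular Eshan development of *puyuru.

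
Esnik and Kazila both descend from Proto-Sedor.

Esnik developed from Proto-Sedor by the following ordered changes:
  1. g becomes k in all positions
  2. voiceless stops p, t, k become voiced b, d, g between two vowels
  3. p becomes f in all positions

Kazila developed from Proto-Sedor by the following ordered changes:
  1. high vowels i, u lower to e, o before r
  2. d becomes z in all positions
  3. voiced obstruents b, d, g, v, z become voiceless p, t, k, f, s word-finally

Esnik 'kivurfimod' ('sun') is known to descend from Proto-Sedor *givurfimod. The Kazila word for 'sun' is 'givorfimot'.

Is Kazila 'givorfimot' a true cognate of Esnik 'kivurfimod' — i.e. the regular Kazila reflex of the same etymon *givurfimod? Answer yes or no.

Derive the expected Kazila reflex of *givurfimod:
Kazila: start from *givurfimod.
  rule 1 (pre-rhotic lowering): givurfimod → givorfimod
  rule 2 (unconditioned shift): givorfimod → givorfimoz
  rule 3 (final devoicing): givorfimoz → givorfimos
  ⇒ Kazila givorfimos
The regular Kazila reflex would be 'givorfimos', but the attested form is 'givorfimot'. The correspondence is irregular, so they are not cognates (the Kazila form has a different source).

no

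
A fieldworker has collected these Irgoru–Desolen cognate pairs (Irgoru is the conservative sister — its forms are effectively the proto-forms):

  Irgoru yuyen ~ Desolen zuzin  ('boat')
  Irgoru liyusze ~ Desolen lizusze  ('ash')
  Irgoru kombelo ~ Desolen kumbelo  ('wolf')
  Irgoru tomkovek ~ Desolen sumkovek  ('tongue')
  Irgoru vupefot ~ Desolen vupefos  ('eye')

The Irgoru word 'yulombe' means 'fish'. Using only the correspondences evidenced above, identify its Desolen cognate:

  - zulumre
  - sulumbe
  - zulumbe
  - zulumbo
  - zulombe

zulumbe

yuyen ~ zuzin — Irgoru y corresponds to Desolen z word-initially before a back vowel.
kombelo ~ kumbelo, tomkovek ~ sumkovek — Irgoru o corresponds to Desolen u after a consonant, before a nasal.
Applying these to Irgoru 'yulombe':
  yulombe → zulombe   (y→z word-initially before a back vowel)
  zulombe → zulumbe   (o→u after a consonant, before a nasal)
So the Desolen cognate is 'zulumbe'.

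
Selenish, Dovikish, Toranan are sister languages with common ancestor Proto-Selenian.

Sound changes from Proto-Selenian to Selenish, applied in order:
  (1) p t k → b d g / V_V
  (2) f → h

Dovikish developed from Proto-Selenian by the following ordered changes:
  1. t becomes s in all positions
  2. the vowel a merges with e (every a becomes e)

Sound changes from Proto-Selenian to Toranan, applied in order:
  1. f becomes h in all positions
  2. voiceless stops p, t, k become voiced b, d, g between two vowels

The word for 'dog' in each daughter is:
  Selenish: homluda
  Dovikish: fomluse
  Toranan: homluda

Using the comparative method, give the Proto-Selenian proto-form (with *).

*fomluta

Position 6: Selenish has d, Dovikish has s, Toranan has d. Taking the neighbouring segments as reconstructed: Selenish d could go back to *t or *d; Dovikish s could go back to *t or *s; Toranan d could go back to *t or *d — the one source consistent with every daughter is *t.
Position 7: Selenish has a, Dovikish has e, Toranan has a. Selenish preserves a here (none of its changes turn any other segment into a), so the proto-segment is *a.
Verify the candidate proto-form against each daughter:
Selenish: start from *fomluta.
  rule 1 (intervocalic voicing): fomluta → fomluda
  rule 2 (unconditioned shift): fomluda → homluda
  ⇒ Selenish homluda
Dovikish: start from *fomluta.
  rule 1 (unconditioned shift): fomluta → fomlusa
  rule 2 (vowel merger): fomlusa → fomluse
  ⇒ Dovikish fomluse
Toranan: *fomluta
  fomluta → homluta   [unconditioned shift]
  homluta → homluda   [intervocalic voicing]
  giving Toranan homluda.
No other proto-form is consistent with every reflex, so the reconstruction is *fomluta.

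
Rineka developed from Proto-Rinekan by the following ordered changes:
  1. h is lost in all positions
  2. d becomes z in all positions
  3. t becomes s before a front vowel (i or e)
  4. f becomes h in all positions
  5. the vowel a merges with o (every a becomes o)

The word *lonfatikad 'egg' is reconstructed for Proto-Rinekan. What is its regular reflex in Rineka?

lonhosikoz

Rineka: *lonfatikad
  lonfatikad (rule 1 does not apply)
  lonfatikad → lonfatikaz   [unconditioned shift]
  lonfatikaz → lonfasikaz   [palatalisation]
  lonfasikaz → lonhasikaz   [unconditioned shift]
  lonhasikaz → lonhosikoz   [vowel merger]
  giving Rineka lonhosikoz.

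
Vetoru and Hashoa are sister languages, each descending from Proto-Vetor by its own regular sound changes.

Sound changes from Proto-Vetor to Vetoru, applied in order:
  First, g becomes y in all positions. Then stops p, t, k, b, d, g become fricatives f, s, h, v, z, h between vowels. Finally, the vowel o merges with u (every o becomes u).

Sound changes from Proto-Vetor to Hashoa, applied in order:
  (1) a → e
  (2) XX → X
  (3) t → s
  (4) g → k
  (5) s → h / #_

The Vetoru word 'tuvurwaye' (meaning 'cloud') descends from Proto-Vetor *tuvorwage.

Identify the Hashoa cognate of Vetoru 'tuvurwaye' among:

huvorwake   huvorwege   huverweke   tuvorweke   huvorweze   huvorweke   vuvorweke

huvorweke

Hashoa: *tuvorwage > tuvorwege > suvorwege > suvorweke > huvorweke  (by vowel merger, unconditioned shift, unconditioned shift, debuccalisation)
Only 'huvorweke' matches the regular Hashoa development of *tuvorwage.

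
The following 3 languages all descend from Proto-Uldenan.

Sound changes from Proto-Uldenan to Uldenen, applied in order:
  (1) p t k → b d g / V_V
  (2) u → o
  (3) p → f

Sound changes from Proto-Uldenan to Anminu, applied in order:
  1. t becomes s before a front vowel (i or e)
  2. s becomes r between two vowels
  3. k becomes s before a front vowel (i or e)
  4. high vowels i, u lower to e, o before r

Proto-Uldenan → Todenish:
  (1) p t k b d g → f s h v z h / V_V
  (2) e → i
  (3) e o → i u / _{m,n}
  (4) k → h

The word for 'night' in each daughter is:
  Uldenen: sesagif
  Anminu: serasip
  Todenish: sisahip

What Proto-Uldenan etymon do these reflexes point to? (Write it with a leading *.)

*sesakip

Position 5: Uldenen has g, Anminu has s, Todenish has h. Taking the neighbouring segments as reconstructed: Uldenen g could go back to *k or *g; Anminu s can only go back to *k; Todenish h could go back to *k or *g or *h — the one source consistent with every daughter is *k.
Position 2: Uldenen has e, Anminu has e, Todenish has i. Uldenen preserves e here (none of its changes turn any other segment into e), so the proto-segment is *e.
Continuing position by position gives *sesakip; check it forward:
Uldenen: start from *sesakip.
  rule 1 (intervocalic voicing): sesakip → sesagip
  rule 2: no change — sesagip
  rule 3 (unconditioned shift): sesagip → sesagif
  ⇒ Uldenen sesagif
Anminu: *sesakip
  sesakip (rule 1 does not apply)
  sesakip → serakip   [rhotacism]
  serakip → serasip   [palatalisation]
  serasip (rule 4 does not apply)
  giving Anminu serasip.
Todenish: *sesakip > sesahip > sisahip  (by intervocalic lenition, vowel merger)
*sesakip is the unique common source.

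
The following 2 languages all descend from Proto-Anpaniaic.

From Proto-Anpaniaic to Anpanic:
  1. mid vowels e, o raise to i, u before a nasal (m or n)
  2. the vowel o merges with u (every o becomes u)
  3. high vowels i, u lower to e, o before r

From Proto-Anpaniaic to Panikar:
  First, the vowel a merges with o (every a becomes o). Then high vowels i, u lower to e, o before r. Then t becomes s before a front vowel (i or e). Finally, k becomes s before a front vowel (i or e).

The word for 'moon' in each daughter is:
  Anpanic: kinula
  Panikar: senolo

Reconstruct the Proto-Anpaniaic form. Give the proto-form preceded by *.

Position 2: Anpanic has i, Panikar has e. Taking the neighbouring segments as reconstructed: Anpanic i could go back to *e or *i; Panikar e can only go back to *e — the one source consistent with every daughter is *e.
Position 1: Anpanic has k, Panikar has s. Anpanic preserves k here (none of its changes turn any other segment into k), so the proto-segment is *k.
Position 4: Anpanic has u, Panikar has o. Taking the neighbouring segments as reconstructed: Anpanic u could go back to *o or *u; Panikar o could go back to *a or *o — the one source consistent with every daughter is *o.
Verify the candidate proto-form against each daughter:
Anpanic: *kenola
  kenola → kinola   [pre-nasal raising]
  kinola → kinula   [vowel merger]
  kinula (rule 3 does not apply)
  giving Anpanic kinula.
Panikar: *kenola
  kenola → kenolo   [vowel merger]
  kenolo (rule 2 does not apply)
  kenolo (rule 3 does not apply)
  kenolo → senolo   [palatalisation]
  giving Panikar senolo.
No other proto-form is consistent with every reflex, so the reconstruction is *kenola.

*kenola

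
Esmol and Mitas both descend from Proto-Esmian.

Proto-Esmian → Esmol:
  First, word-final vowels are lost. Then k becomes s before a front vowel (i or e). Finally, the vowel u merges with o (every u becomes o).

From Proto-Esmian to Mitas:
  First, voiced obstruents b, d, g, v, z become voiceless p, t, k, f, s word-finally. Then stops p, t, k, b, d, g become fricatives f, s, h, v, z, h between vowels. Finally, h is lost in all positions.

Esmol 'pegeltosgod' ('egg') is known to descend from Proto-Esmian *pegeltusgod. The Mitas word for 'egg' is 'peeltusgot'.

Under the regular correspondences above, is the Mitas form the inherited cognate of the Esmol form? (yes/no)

yes

Derive the expected Mitas reflex of *pegeltusgod:
Mitas: *pegeltusgod
  pegeltusgod → pegeltusgot   [final devoicing]
  pegeltusgot → peheltusgot   [intervocalic lenition]
  peheltusgot → peeltusgot   [h-loss]
  giving Mitas peeltusgot.
Mitas 'peeltusgot' matches the regular reflex exactly, so the pair is cognate.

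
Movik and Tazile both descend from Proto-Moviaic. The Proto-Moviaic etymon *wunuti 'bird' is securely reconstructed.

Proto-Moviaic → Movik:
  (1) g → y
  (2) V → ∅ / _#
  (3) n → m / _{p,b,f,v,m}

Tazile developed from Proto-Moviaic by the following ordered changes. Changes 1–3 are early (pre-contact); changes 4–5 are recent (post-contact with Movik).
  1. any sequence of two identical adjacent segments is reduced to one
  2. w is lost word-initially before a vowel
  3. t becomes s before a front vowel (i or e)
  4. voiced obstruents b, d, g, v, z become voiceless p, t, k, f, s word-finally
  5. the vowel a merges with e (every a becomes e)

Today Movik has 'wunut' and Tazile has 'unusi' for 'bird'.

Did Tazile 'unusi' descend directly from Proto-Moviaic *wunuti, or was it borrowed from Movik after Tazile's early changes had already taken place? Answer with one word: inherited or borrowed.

If inherited, *wunuti would pass through all of Tazile's changes:
Tazile: start from *wunuti.
  rule 1: no change — wunuti
  rule 2 (glide loss): wunuti → unuti
  rule 3 (palatalisation): unuti → unusi
  rule 4: no change — unusi
  rule 5: no change — unusi
  ⇒ Tazile unusi
If borrowed from Movik 'wunut' after the early changes, it would undergo only the recent ones:
  rule 4 (final devoicing): no change (wunut)
  rule 5 (vowel merger): no change (wunut)
  ⇒ as a loan: wunut
Tazile 'unusi' matches the inherited outcome exactly, so it is an inherited cognate, not a loan.

inherited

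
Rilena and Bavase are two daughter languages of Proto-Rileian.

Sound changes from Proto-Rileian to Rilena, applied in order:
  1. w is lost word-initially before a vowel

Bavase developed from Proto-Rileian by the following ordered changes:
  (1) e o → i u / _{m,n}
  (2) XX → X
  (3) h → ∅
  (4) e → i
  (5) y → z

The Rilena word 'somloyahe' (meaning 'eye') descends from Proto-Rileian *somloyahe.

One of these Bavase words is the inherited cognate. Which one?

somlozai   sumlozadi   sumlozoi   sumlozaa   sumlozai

sumlozai

Bavase: start from *somloyahe.
  rule 1 (pre-nasal raising): somloyahe → sumloyahe
  rule 2: no change — sumloyahe
  rule 3 (h-loss): sumloyahe → sumloyae
  rule 4 (vowel merger): sumloyae → sumloyai
  rule 5 (unconditioned shift): sumloyai → sumlozai
  ⇒ Bavase sumlozai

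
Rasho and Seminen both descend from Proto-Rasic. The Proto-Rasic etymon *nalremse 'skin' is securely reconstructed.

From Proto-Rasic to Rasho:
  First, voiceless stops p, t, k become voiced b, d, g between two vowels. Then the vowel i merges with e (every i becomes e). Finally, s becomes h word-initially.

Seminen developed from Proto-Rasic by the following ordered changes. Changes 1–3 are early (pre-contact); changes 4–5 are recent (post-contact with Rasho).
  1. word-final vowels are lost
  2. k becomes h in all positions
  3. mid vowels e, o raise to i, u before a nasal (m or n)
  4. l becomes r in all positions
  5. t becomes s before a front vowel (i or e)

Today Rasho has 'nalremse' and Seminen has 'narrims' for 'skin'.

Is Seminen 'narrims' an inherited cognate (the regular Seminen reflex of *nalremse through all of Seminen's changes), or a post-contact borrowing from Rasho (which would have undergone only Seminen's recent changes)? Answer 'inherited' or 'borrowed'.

If inherited, *nalremse would pass through all of Seminen's changes:
Seminen: start from *nalremse.
  rule 1 (apocope): nalremse → nalrems
  rule 2: no change — nalrems
  rule 3 (pre-nasal raising): nalrems → nalrims
  rule 4 (unconditioned shift): nalrims → narrims
  rule 5: no change — narrims
  ⇒ Seminen narrims
If borrowed from Rasho 'nalremse' after the early changes, it would undergo only the recent ones:
  rule 4 (unconditioned shift): nalremse → narremse
  rule 5 (palatalisation): no change (narremse)
  ⇒ as a loan: narremse
Seminen 'narrims' matches the inherited outcome exactly, so it is an inherited cognate, not a loan.

inherited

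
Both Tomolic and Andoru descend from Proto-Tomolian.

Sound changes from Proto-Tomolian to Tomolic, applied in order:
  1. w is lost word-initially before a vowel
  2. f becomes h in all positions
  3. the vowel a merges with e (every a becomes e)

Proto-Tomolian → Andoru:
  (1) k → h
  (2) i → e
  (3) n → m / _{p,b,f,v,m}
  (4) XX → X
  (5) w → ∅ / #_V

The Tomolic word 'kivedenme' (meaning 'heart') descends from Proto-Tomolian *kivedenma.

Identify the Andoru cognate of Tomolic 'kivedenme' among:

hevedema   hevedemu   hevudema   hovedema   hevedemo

Andoru: *kivedenma > hivedenma > hevedenma > hevedemma > hevedema  (by unconditioned shift, vowel merger, nasal place assimilation, degemination)
The other candidates each miss or misapply at least one Andoru change.

hevedema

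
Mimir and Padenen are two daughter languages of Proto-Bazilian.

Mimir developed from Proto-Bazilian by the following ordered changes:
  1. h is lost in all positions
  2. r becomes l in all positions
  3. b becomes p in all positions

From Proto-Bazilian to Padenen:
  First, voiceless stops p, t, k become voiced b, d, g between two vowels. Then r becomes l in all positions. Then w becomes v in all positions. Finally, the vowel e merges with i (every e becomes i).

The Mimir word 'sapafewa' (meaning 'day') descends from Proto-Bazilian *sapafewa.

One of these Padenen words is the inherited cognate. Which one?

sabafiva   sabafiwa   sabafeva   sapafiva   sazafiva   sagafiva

Padenen: *sapafewa
  sapafewa → sabafewa   [intervocalic voicing]
  sabafewa (rule 2 does not apply)
  sabafewa → sabafeva   [unconditioned shift]
  sabafeva → sabafiva   [vowel merger]
  giving Padenen sabafiva.

sabafiva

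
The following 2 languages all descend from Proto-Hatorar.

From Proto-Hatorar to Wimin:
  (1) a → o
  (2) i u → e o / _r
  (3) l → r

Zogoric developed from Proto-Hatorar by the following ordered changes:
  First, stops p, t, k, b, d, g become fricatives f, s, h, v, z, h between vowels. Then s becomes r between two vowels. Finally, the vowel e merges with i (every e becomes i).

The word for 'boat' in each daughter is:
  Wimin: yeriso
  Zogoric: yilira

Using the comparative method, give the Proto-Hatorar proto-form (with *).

Position 6: Wimin has o, Zogoric has a. Zogoric preserves a here (none of its changes turn any other segment into a), so the proto-segment is *a.
Position 2: Wimin has e, Zogoric has i. Taking the neighbouring segments as reconstructed: Wimin e can only go back to *e; Zogoric i could go back to *e or *i — the one source consistent with every daughter is *e.
Position 5: Wimin has s, Zogoric has r. Wimin preserves s here (none of its changes turn any other segment into s), so the proto-segment is *s.
Continuing position by position gives *yelisa; check it forward:
Wimin: *yelisa
  yelisa → yeliso   [vowel merger]
  yeliso (rule 2 does not apply)
  yeliso → yeriso   [unconditioned shift]
  giving Wimin yeriso.
Zogoric: *yelisa > yelira > yilira  (by rhotacism, vowel merger)
Only *yelisa yields all of Wimin yeriso, Zogoric yilira.

*yelisa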